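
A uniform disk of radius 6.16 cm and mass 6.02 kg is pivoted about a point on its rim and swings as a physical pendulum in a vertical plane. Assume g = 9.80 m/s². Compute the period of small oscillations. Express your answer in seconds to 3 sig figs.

I_cm = ½mr² = 0.01142 kg·m². The pivot is at distance d = 0.0616 m from the centre of mass.
By the parallel-axis theorem, I = I_cm + md² = 0.01142 + 0.02284 = 0.03426 kg·m².
T = 2π√(I/(mgd)) = 2π√(0.03426/(6.02 × 9.80 × 0.0616)) = 0.610 s.

0.610 s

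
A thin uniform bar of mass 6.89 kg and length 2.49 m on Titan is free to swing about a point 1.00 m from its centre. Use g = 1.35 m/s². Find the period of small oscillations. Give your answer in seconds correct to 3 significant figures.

6.66 s

For a physical pendulum T = 2π√(I/(mgd)), with d = 1.000 m from pivot to centre of mass.
I_cm = mL²/12 = 6.89 × 2.49²/12 = 3.560 kg·m²; I = I_cm + md² = 3.560 + 6.89 × 1.000² = 10.45 kg·m².
T = 2π√(10.45/(6.89 × 1.35 × 1.000)) = 6.66 s.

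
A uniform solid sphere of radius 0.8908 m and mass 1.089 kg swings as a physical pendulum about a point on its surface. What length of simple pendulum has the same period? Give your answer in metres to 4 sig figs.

1.247 m

The equivalent simple-pendulum length is L_eq = I/(md), where I is about the pivot and d = 0.89080 m.
I_cm = (2/5)mR² = 0.34566 kg·m², so I = I_cm + md² = 0.34566 + 0.86415 = 1.2098 kg·m².
L_eq = 1.2098/(1.089 × 0.89080) = 1.247 m.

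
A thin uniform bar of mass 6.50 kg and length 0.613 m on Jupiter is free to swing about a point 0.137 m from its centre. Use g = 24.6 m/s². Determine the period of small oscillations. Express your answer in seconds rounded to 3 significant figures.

For a physical pendulum T = 2π√(I/(mgd)), with d = 0.1370 m from pivot to centre of mass.
I_cm = mL²/12 = 6.50 × 0.613²/12 = 0.2035 kg·m²; I = I_cm + md² = 0.2035 + 6.50 × 0.1370² = 0.3255 kg·m².
T = 2π√(0.3255/(6.50 × 24.6 × 0.1370)) = 0.766 s.

0.766 s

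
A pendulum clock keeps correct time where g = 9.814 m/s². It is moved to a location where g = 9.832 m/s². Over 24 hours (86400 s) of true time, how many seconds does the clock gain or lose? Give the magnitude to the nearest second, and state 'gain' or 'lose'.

The clock's period scales as T ∝ 1/√g, so T'/T = √(9.814/9.832) = 0.999084.
In 86400 s of true time the clock registers 86400/0.999084 = 86479.2 s, so it gains 79 s.

gain 79 s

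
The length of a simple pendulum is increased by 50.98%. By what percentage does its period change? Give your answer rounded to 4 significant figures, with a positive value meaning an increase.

22.87%

T ∝ √L, so T'/T = √(1.5098) = 1.2287.
Percentage change in T = (1.2287 − 1) × 100% = 22.87%.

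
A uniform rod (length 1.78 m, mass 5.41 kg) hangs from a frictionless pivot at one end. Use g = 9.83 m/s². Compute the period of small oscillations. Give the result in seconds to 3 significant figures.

2.18 s

For a physical pendulum T = 2π√(I/(mgd)), with d = 0.8900 m from pivot to centre of mass.
I_cm = mL²/12 = 5.41 × 1.78²/12 = 1.428 kg·m²; I = I_cm + md² = 1.428 + 5.41 × 0.8900² = 5.714 kg·m².
T = 2π√(5.714/(5.41 × 9.83 × 0.8900)) = 2.18 s.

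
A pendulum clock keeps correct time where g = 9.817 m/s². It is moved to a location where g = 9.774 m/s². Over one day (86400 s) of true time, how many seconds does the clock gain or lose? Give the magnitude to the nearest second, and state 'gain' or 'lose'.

lose 189 s

The clock's period scales as T ∝ 1/√g, so T'/T = √(9.817/9.774) = 1.00220.
In 86400 s of true time the clock registers 86400/1.00220 = 86210.6 s, so it loses 189 s.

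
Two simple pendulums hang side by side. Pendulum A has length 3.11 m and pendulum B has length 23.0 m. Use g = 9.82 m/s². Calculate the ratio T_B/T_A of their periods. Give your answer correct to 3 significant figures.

2.72

T ∝ √L, so T_B/T_A = √(L_B/L_A) = √(23.0/3.11) = 2.72.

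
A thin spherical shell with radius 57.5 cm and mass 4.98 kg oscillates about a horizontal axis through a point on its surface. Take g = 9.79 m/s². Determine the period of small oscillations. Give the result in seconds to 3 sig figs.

1.97 s

I_cm = (2/3)mr² = 1.098 kg·m². The pivot is at distance d = 0.575 m from the centre of mass.
By the parallel-axis theorem, I = I_cm + md² = 1.098 + 1.647 = 2.744 kg·m².
T = 2π√(I/(mgd)) = 2π√(2.744/(4.98 × 9.79 × 0.575)) = 1.97 s.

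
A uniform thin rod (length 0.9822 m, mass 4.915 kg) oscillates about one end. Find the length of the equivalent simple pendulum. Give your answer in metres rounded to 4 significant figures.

The equivalent simple-pendulum length is L_eq = I/(md), where I is about the pivot and d = 0.49110 m.
I_cm = (1/12)mL² = 0.39513 kg·m², so I = I_cm + md² = 0.39513 + 1.1854 = 1.5805 kg·m².
L_eq = 1.5805/(4.915 × 0.49110) = 0.6548 m.

0.6548 m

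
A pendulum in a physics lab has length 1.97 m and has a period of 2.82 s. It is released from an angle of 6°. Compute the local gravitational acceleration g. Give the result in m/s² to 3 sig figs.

9.78 m/s²

From T = 2π√(L/g), g = 4π²L/T² = 4π² × 1.97/2.820² = 9.78 m/s².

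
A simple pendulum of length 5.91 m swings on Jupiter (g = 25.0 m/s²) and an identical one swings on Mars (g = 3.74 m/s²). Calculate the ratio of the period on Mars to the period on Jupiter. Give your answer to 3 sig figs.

2.59

T ∝ 1/√g, so T₂/T₁ = √(g₁/g₂) = √(25.0/3.74) = 2.59.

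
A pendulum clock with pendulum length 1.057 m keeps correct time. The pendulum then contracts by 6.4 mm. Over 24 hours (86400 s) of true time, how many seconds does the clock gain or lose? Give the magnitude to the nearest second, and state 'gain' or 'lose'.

gain 263 s

T ∝ √L, so T'/T = √(1.05060/1.057) = 0.996968.
In 86400 s of true time the clock registers 86400/0.996968 = 86662.8 s, so it gains 263 s.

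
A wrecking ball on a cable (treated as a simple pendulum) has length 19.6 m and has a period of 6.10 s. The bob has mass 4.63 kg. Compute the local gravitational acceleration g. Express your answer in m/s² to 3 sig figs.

20.8 m/s²

From T = 2π√(L/g), g = 4π²L/T² = 4π² × 19.6/6.100² = 20.8 m/s².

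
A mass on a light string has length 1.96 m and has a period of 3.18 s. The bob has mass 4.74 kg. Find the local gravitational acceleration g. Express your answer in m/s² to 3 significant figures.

From T = 2π√(L/g), g = 4π²L/T² = 4π² × 1.96/3.180² = 7.65 m/s².

7.65 m/s²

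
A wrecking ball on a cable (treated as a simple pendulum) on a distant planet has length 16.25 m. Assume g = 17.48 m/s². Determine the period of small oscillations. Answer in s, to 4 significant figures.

6.058 s

T = 2π√(L/g) = 2π√(16.25/17.48) = 2π × 0.96418 = 6.058 s.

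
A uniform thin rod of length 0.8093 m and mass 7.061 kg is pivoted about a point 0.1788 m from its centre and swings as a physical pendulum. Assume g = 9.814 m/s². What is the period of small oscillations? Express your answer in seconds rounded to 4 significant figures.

For a physical pendulum T = 2π√(I/(mgd)), with d = 0.17880 m from pivot to centre of mass.
I_cm = mL²/12 = 7.061 × 0.8093²/12 = 0.38539 kg·m²; I = I_cm + md² = 0.38539 + 7.061 × 0.17880² = 0.61113 kg·m².
T = 2π√(0.61113/(7.061 × 9.814 × 0.17880)) = 1.395 s.

1.395 s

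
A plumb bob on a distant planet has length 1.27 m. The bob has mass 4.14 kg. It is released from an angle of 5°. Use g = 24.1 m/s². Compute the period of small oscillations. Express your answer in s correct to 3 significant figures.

T = 2π√(L/g) = 2π√(1.27/24.1) = 2π × 0.2296 = 1.44 s.

1.44 s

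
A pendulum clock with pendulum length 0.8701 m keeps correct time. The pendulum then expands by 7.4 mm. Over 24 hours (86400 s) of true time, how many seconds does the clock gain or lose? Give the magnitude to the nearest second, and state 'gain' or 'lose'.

T ∝ √L, so T'/T = √(0.87750/0.8701) = 1.00424.
In 86400 s of true time the clock registers 86400/1.00424 = 86034.9 s, so it loses 365 s.

lose 365 s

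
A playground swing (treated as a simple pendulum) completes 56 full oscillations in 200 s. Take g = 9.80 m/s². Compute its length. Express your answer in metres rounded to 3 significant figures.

3.17 m

T = 200/56 = 3.571 s.
From T = 2π√(L/g), L = gT²/(4π²) = 9.80 × 3.571²/(4π²) = 3.17 m.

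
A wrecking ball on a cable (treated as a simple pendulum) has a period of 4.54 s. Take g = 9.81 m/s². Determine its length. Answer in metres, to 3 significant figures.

From T = 2π√(L/g), L = gT²/(4π²) = 9.81 × 4.540²/(4π²) = 5.12 m.

5.12 m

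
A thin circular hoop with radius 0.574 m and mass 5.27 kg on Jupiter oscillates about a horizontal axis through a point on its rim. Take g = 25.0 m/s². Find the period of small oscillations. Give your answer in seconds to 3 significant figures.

I_cm = mr² = 1.736 kg·m². The pivot is at distance d = 0.574 m from the centre of mass.
By the parallel-axis theorem, I = I_cm + md² = 1.736 + 1.736 = 3.473 kg·m².
T = 2π√(I/(mgd)) = 2π√(3.473/(5.27 × 25.0 × 0.574)) = 1.35 s.

1.35 s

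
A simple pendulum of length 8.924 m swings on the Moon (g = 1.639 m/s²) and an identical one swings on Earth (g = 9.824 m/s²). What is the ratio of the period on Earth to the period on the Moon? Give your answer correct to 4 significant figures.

T ∝ 1/√g, so T₂/T₁ = √(g₁/g₂) = √(1.639/9.824) = 0.4085.

0.4085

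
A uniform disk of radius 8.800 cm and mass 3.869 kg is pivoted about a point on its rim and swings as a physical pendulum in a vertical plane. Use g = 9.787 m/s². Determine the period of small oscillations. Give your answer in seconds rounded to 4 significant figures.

0.7297 s

I_cm = ½mr² = 0.014981 kg·m². The pivot is at distance d = 0.08800 m from the centre of mass.
By the parallel-axis theorem, I = I_cm + md² = 0.014981 + 0.029962 = 0.044942 kg·m².
T = 2π√(I/(mgd)) = 2π√(0.044942/(3.869 × 9.787 × 0.08800)) = 0.7297 s.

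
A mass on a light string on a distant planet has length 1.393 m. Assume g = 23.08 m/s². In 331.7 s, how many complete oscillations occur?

214

T = 2π√(L/g) = 2π√(1.393/23.08) = 1.5436 s.
Number of complete oscillations = ⌊331.7/1.5436⌋ = ⌊214.89⌋ = 214.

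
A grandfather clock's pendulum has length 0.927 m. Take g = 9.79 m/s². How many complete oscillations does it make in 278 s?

T = 2π√(L/g) = 2π√(0.927/9.79) = 1.933 s.
Number of complete oscillations = ⌊278/1.933⌋ = ⌊143.8⌋ = 143.

143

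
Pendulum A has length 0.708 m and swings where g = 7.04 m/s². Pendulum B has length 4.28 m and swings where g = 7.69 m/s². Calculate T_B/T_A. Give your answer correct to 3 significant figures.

T = 2π√(L/g), so T_B/T_A = √((L_B/g_B)/(L_A/g_A)) = √((4.28/7.69)/(0.708/7.04)) = 2.35.

2.35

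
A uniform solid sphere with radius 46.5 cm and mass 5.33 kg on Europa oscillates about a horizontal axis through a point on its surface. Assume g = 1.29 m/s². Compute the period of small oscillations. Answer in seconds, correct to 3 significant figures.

I_cm = (2/5)mr² = 0.4610 kg·m². The pivot is at distance d = 0.465 m from the centre of mass.
By the parallel-axis theorem, I = I_cm + md² = 0.4610 + 1.152 = 1.613 kg·m².
T = 2π√(I/(mgd)) = 2π√(1.613/(5.33 × 1.29 × 0.465)) = 4.46 s.

4.46 s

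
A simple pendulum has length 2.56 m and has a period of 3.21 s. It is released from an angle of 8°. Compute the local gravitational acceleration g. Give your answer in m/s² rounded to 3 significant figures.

9.81 m/s²

From T = 2π√(L/g), g = 4π²L/T² = 4π² × 2.56/3.210² = 9.81 m/s².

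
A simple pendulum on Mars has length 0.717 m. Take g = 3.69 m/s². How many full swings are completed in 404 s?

T = 2π√(L/g) = 2π√(0.717/3.69) = 2.770 s.
Number of complete oscillations = ⌊404/2.770⌋ = ⌊145.9⌋ = 145.

145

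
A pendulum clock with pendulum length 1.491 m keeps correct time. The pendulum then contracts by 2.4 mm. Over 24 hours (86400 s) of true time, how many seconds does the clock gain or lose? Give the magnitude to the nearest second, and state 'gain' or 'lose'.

gain 70 s

T ∝ √L, so T'/T = √(1.48860/1.491) = 0.999195.
In 86400 s of true time the clock registers 86400/0.999195 = 86469.6 s, so it gains 70 s.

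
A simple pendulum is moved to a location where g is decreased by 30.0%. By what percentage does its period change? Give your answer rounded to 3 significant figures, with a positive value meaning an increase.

T ∝ 1/√g, so T'/T = 1/√(0.7000) = 1.195.
Percentage change in T = (1.195 − 1) × 100% = 19.5%.

19.5%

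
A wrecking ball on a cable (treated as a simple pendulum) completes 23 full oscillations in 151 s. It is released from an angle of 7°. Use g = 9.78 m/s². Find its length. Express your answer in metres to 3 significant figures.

T = 151/23 = 6.565 s.
From T = 2π√(L/g), L = gT²/(4π²) = 9.78 × 6.565²/(4π²) = 10.7 m.

10.7 m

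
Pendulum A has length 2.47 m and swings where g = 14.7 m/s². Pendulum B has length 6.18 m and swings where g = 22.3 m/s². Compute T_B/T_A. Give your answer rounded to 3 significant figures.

1.28

T = 2π√(L/g), so T_B/T_A = √((L_B/g_B)/(L_A/g_A)) = √((6.18/22.3)/(2.47/14.7)) = 1.28.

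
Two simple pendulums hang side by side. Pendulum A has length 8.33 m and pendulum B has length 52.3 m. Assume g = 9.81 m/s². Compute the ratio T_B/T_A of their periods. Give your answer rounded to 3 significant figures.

T ∝ √L, so T_B/T_A = √(L_B/L_A) = √(52.3/8.33) = 2.51.

2.51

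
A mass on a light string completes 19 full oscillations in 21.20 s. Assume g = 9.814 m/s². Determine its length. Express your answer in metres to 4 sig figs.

0.3095 m

T = 21.20/19 = 1.1158 s.
From T = 2π√(L/g), L = gT²/(4π²) = 9.814 × 1.1158²/(4π²) = 0.3095 m.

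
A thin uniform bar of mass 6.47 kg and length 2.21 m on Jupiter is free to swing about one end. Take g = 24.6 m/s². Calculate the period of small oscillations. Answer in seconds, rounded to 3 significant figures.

For a physical pendulum T = 2π√(I/(mgd)), with d = 1.105 m from pivot to centre of mass.
I_cm = mL²/12 = 6.47 × 2.21²/12 = 2.633 kg·m²; I = I_cm + md² = 2.633 + 6.47 × 1.105² = 10.53 kg·m².
T = 2π√(10.53/(6.47 × 24.6 × 1.105)) = 1.54 s.

1.54 s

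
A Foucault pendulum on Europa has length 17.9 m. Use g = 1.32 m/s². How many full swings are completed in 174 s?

7

T = 2π√(L/g) = 2π√(17.9/1.32) = 23.14 s.
Number of complete oscillations = ⌊174/23.14⌋ = ⌊7.520⌋ = 7.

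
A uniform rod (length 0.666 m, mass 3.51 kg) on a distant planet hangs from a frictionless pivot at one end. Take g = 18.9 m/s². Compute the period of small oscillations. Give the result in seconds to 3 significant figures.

For a physical pendulum T = 2π√(I/(mgd)), with d = 0.3330 m from pivot to centre of mass.
I_cm = mL²/12 = 3.51 × 0.666²/12 = 0.1297 kg·m²; I = I_cm + md² = 0.1297 + 3.51 × 0.3330² = 0.5190 kg·m².
T = 2π√(0.5190/(3.51 × 18.9 × 0.3330)) = 0.963 s.

0.963 s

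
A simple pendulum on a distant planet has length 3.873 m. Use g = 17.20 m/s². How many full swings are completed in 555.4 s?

T = 2π√(L/g) = 2π√(3.873/17.20) = 2.9815 s.
Number of complete oscillations = ⌊555.4/2.9815⌋ = ⌊186.28⌋ = 186.

186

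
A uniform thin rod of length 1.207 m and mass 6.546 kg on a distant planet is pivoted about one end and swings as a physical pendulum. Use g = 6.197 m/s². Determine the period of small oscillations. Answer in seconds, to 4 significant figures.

For a physical pendulum T = 2π√(I/(mgd)), with d = 0.60350 m from pivot to centre of mass.
I_cm = mL²/12 = 6.546 × 1.207²/12 = 0.79471 kg·m²; I = I_cm + md² = 0.79471 + 6.546 × 0.60350² = 3.1788 kg·m².
T = 2π√(3.1788/(6.546 × 6.197 × 0.60350)) = 2.264 s.

2.264 s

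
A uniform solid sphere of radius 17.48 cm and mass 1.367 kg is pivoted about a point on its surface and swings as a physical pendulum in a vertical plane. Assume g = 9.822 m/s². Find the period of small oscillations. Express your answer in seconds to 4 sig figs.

I_cm = (2/5)mr² = 0.016707 kg·m². The pivot is at distance d = 0.1748 m from the centre of mass.
By the parallel-axis theorem, I = I_cm + md² = 0.016707 + 0.041769 = 0.058476 kg·m².
T = 2π√(I/(mgd)) = 2π√(0.058476/(1.367 × 9.822 × 0.1748)) = 0.9918 s.

0.9918 s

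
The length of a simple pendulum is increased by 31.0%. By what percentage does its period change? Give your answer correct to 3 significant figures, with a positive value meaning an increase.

T ∝ √L, so T'/T = √(1.310) = 1.145.
Percentage change in T = (1.145 − 1) × 100% = 14.5%.

14.5%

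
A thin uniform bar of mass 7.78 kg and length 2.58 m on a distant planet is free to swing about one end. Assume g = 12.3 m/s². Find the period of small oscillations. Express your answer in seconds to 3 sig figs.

2.35 s

For a physical pendulum T = 2π√(I/(mgd)), with d = 1.290 m from pivot to centre of mass.
I_cm = mL²/12 = 7.78 × 2.58²/12 = 4.316 kg·m²; I = I_cm + md² = 4.316 + 7.78 × 1.290² = 17.26 kg·m².
T = 2π√(17.26/(7.78 × 12.3 × 1.290)) = 2.35 s.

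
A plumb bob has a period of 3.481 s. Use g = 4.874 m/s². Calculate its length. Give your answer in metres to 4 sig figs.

From T = 2π√(L/g), L = gT²/(4π²) = 4.874 × 3.4810²/(4π²) = 1.496 m.

1.496 m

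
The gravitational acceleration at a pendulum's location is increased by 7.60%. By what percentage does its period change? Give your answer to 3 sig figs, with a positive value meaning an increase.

-3.60%

T ∝ 1/√g, so T'/T = 1/√(1.076) = 0.9640.
Percentage change in T = (0.9640 − 1) × 100% = -3.60%.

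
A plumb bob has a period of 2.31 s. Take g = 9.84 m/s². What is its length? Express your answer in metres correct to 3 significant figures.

From T = 2π√(L/g), L = gT²/(4π²) = 9.84 × 2.310²/(4π²) = 1.33 m.

1.33 m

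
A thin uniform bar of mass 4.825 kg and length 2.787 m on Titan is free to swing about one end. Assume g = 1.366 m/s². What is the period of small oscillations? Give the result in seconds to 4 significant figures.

7.328 s

For a physical pendulum T = 2π√(I/(mgd)), with d = 1.3935 m from pivot to centre of mass.
I_cm = mL²/12 = 4.825 × 2.787²/12 = 3.1231 kg·m²; I = I_cm + md² = 3.1231 + 4.825 × 1.3935² = 12.493 kg·m².
T = 2π√(12.493/(4.825 × 1.366 × 1.3935)) = 7.328 s.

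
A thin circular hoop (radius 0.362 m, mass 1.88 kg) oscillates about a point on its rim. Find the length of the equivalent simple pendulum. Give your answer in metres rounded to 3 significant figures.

The equivalent simple-pendulum length is L_eq = I/(md), where I is about the pivot and d = 0.3620 m.
I_cm = mR² = 0.2464 kg·m², so I = I_cm + md² = 0.2464 + 0.2464 = 0.4927 kg·m².
L_eq = 0.4927/(1.88 × 0.3620) = 0.724 m.

0.724 m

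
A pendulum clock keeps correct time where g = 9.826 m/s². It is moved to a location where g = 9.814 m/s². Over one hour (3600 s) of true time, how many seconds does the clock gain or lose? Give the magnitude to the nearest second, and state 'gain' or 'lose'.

lose 2 s

The clock's period scales as T ∝ 1/√g, so T'/T = √(9.826/9.814) = 1.00061.
In 3600 s of true time the clock registers 3600/1.00061 = 3597.8 s, so it loses 2 s.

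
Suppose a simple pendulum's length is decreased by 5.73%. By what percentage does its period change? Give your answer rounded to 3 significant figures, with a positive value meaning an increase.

-2.91%

T ∝ √L, so T'/T = √(0.9427) = 0.9709.
Percentage change in T = (0.9709 − 1) × 100% = -2.91%.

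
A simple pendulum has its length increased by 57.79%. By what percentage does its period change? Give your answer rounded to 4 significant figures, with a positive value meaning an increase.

T ∝ √L, so T'/T = √(1.5779) = 1.2561.
Percentage change in T = (1.2561 − 1) × 100% = 25.61%.

25.61%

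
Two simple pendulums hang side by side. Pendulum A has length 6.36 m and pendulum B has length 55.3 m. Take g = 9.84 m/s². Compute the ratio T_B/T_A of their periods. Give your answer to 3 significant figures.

2.95

T ∝ √L, so T_B/T_A = √(L_B/L_A) = √(55.3/6.36) = 2.95.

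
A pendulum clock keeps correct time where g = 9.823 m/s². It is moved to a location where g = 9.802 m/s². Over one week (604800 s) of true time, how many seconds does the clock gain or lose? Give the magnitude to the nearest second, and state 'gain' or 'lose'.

The clock's period scales as T ∝ 1/√g, so T'/T = √(9.823/9.802) = 1.00107.
In 604800 s of true time the clock registers 604800/1.00107 = 604153.2 s, so it loses 647 s.

lose 647 s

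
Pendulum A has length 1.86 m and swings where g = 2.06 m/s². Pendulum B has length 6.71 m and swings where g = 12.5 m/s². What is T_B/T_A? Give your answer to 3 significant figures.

T = 2π√(L/g), so T_B/T_A = √((L_B/g_B)/(L_A/g_A)) = √((6.71/12.5)/(1.86/2.06)) = 0.771.

0.771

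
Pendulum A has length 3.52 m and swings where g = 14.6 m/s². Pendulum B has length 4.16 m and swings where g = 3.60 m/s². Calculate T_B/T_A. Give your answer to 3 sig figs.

2.19

T = 2π√(L/g), so T_B/T_A = √((L_B/g_B)/(L_A/g_A)) = √((4.16/3.60)/(3.52/14.6)) = 2.19.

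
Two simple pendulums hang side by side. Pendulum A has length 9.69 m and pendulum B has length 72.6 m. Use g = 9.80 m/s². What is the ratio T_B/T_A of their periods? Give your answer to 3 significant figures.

T ∝ √L, so T_B/T_A = √(L_B/L_A) = √(72.6/9.69) = 2.74.

2.74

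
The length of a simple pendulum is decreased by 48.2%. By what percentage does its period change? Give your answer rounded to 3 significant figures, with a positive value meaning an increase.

T ∝ √L, so T'/T = √(0.5180) = 0.7197.
Percentage change in T = (0.7197 − 1) × 100% = -28.0%.

-28.0%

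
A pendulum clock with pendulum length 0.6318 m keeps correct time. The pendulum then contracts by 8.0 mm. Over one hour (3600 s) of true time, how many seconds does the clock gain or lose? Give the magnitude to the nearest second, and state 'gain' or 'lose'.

gain 23 s

T ∝ √L, so T'/T = √(0.62380/0.6318) = 0.993649.
In 3600 s of true time the clock registers 3600/0.993649 = 3623.0 s, so it gains 23 s.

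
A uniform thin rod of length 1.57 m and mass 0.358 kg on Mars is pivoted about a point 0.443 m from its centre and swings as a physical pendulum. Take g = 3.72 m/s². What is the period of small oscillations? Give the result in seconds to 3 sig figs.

3.10 s

For a physical pendulum T = 2π√(I/(mgd)), with d = 0.4430 m from pivot to centre of mass.
I_cm = mL²/12 = 0.358 × 1.57²/12 = 0.07354 kg·m²; I = I_cm + md² = 0.07354 + 0.358 × 0.4430² = 0.1438 kg·m².
T = 2π√(0.1438/(0.358 × 3.72 × 0.4430)) = 3.10 s.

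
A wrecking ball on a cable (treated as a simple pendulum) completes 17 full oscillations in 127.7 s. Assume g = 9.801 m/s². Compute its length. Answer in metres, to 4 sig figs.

14.01 m

T = 127.7/17 = 7.5118 s.
From T = 2π√(L/g), L = gT²/(4π²) = 9.801 × 7.5118²/(4π²) = 14.01 m.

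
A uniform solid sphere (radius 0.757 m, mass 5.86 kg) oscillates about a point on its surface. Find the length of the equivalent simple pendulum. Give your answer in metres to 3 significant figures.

1.06 m

The equivalent simple-pendulum length is L_eq = I/(md), where I is about the pivot and d = 0.7570 m.
I_cm = (2/5)mR² = 1.343 kg·m², so I = I_cm + md² = 1.343 + 3.358 = 4.701 kg·m².
L_eq = 4.701/(5.86 × 0.7570) = 1.06 m.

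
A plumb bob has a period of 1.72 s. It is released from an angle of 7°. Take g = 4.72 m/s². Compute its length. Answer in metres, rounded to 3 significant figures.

0.354 m

From T = 2π√(L/g), L = gT²/(4π²) = 4.72 × 1.720²/(4π²) = 0.354 m.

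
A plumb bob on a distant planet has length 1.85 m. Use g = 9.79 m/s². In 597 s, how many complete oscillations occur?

T = 2π√(L/g) = 2π√(1.85/9.79) = 2.731 s.
Number of complete oscillations = ⌊597/2.731⌋ = ⌊218.6⌋ = 218.

218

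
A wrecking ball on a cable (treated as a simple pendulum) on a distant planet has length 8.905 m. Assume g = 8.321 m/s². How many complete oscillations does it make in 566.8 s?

87

T = 2π√(L/g) = 2π√(8.905/8.321) = 6.4999 s.
Number of complete oscillations = ⌊566.8/6.4999⌋ = ⌊87.201⌋ = 87.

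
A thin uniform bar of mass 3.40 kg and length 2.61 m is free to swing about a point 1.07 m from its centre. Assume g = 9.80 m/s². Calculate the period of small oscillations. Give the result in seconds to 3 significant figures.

2.54 s

For a physical pendulum T = 2π√(I/(mgd)), with d = 1.070 m from pivot to centre of mass.
I_cm = mL²/12 = 3.40 × 2.61²/12 = 1.930 kg·m²; I = I_cm + md² = 1.930 + 3.40 × 1.070² = 5.823 kg·m².
T = 2π√(5.823/(3.40 × 9.80 × 1.070)) = 2.54 s.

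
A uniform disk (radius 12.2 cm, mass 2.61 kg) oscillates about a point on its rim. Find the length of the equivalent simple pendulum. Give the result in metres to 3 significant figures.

0.183 m

The equivalent simple-pendulum length is L_eq = I/(md), where I is about the pivot and d = 0.1220 m.
I_cm = ½mR² = 0.01942 kg·m², so I = I_cm + md² = 0.01942 + 0.03885 = 0.05827 kg·m².
L_eq = 0.05827/(2.61 × 0.1220) = 0.183 m.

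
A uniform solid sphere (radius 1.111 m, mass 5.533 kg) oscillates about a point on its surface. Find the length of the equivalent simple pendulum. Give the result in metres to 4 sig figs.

1.555 m

The equivalent simple-pendulum length is L_eq = I/(md), where I is about the pivot and d = 1.1110 m.
I_cm = (2/5)mR² = 2.7318 kg·m², so I = I_cm + md² = 2.7318 + 6.8295 = 9.5613 kg·m².
L_eq = 9.5613/(5.533 × 1.1110) = 1.555 m.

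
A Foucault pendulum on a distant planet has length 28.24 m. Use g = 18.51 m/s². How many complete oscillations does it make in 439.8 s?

56

T = 2π√(L/g) = 2π√(28.24/18.51) = 7.7608 s.
Number of complete oscillations = ⌊439.8/7.7608⌋ = ⌊56.669⌋ = 56.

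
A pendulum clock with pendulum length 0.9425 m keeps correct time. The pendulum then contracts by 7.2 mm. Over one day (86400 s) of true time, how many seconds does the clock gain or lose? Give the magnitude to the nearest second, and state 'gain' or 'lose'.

T ∝ √L, so T'/T = √(0.93530/0.9425) = 0.996173.
In 86400 s of true time the clock registers 86400/0.996173 = 86731.9 s, so it gains 332 s.

gain 332 s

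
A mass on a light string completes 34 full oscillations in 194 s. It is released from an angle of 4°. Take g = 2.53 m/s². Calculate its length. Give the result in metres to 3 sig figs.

T = 194/34 = 5.706 s.
From T = 2π√(L/g), L = gT²/(4π²) = 2.53 × 5.706²/(4π²) = 2.09 m.

2.09 m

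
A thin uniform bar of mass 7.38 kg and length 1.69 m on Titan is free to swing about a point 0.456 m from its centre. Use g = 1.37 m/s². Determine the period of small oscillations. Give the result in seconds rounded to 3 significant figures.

5.31 s

For a physical pendulum T = 2π√(I/(mgd)), with d = 0.4560 m from pivot to centre of mass.
I_cm = mL²/12 = 7.38 × 1.69²/12 = 1.757 kg·m²; I = I_cm + md² = 1.757 + 7.38 × 0.4560² = 3.291 kg·m².
T = 2π√(3.291/(7.38 × 1.37 × 0.4560)) = 5.31 s.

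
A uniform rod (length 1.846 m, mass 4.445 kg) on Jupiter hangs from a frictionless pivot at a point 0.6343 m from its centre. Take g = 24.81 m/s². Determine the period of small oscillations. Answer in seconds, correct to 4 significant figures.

1.312 s

For a physical pendulum T = 2π√(I/(mgd)), with d = 0.63430 m from pivot to centre of mass.
I_cm = mL²/12 = 4.445 × 1.846²/12 = 1.2623 kg·m²; I = I_cm + md² = 1.2623 + 4.445 × 0.63430² = 3.0507 kg·m².
T = 2π√(3.0507/(4.445 × 24.81 × 0.63430)) = 1.312 s.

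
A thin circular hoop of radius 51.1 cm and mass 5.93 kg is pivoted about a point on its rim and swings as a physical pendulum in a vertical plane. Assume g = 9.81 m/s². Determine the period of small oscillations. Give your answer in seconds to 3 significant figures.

I_cm = mr² = 1.548 kg·m². The pivot is at distance d = 0.511 m from the centre of mass.
By the parallel-axis theorem, I = I_cm + md² = 1.548 + 1.548 = 3.097 kg·m².
T = 2π√(I/(mgd)) = 2π√(3.097/(5.93 × 9.81 × 0.511)) = 2.03 s.

2.03 s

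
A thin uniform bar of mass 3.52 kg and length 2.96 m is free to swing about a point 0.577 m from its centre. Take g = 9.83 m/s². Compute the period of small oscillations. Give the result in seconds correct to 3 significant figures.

2.72 s

For a physical pendulum T = 2π√(I/(mgd)), with d = 0.5770 m from pivot to centre of mass.
I_cm = mL²/12 = 3.52 × 2.96²/12 = 2.570 kg·m²; I = I_cm + md² = 2.570 + 3.52 × 0.5770² = 3.742 kg·m².
T = 2π√(3.742/(3.52 × 9.83 × 0.5770)) = 2.72 s.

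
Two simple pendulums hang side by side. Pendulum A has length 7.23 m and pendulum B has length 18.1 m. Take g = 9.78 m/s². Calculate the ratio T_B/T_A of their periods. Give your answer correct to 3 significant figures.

1.58

T ∝ √L, so T_B/T_A = √(L_B/L_A) = √(18.1/7.23) = 1.58.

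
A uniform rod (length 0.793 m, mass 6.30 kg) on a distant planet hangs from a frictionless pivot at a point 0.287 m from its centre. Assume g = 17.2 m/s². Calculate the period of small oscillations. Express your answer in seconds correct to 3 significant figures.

For a physical pendulum T = 2π√(I/(mgd)), with d = 0.2870 m from pivot to centre of mass.
I_cm = mL²/12 = 6.30 × 0.793²/12 = 0.3301 kg·m²; I = I_cm + md² = 0.3301 + 6.30 × 0.2870² = 0.8491 kg·m².
T = 2π√(0.8491/(6.30 × 17.2 × 0.2870)) = 1.04 s.

1.04 s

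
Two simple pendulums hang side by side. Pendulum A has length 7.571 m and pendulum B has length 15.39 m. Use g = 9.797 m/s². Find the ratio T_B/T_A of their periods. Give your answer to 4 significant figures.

1.426

T ∝ √L, so T_B/T_A = √(L_B/L_A) = √(15.39/7.571) = 1.426.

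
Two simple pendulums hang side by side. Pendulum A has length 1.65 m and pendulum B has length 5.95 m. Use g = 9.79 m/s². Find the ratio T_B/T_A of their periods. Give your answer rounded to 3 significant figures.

T ∝ √L, so T_B/T_A = √(L_B/L_A) = √(5.95/1.65) = 1.90.

1.90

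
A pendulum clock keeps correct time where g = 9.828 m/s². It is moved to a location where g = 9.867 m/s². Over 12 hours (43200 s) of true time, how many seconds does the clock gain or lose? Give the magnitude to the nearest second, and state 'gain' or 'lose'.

The clock's period scales as T ∝ 1/√g, so T'/T = √(9.828/9.867) = 0.998022.
In 43200 s of true time the clock registers 43200/0.998022 = 43285.6 s, so it gains 86 s.

gain 86 s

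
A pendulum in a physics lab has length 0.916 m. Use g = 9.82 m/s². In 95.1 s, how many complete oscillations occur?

49

T = 2π√(L/g) = 2π√(0.916/9.82) = 1.919 s.
Number of complete oscillations = ⌊95.1/1.919⌋ = ⌊49.56⌋ = 49.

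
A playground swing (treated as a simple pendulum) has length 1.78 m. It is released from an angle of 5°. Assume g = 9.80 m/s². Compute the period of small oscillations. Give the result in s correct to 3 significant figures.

T = 2π√(L/g) = 2π√(1.78/9.80) = 2π × 0.4262 = 2.68 s.

2.68 s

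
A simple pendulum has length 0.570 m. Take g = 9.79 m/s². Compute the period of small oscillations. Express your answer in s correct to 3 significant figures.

1.52 s

T = 2π√(L/g) = 2π√(0.570/9.79) = 2π × 0.2413 = 1.52 s.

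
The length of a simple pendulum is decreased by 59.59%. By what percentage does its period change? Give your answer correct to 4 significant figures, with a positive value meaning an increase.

-36.43%

T ∝ √L, so T'/T = √(0.40410) = 0.63569.
Percentage change in T = (0.63569 − 1) × 100% = -36.43%.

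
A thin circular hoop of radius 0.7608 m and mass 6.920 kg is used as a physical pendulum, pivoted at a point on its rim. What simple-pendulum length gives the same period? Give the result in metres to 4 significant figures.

1.522 m

The equivalent simple-pendulum length is L_eq = I/(md), where I is about the pivot and d = 0.76080 m.
I_cm = mR² = 4.0054 kg·m², so I = I_cm + md² = 4.0054 + 4.0054 = 8.0108 kg·m².
L_eq = 8.0108/(6.920 × 0.76080) = 1.522 m.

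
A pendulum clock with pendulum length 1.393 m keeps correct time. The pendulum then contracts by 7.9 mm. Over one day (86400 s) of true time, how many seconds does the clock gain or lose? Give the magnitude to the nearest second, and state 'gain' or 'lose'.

gain 246 s

T ∝ √L, so T'/T = √(1.38510/1.393) = 0.997160.
In 86400 s of true time the clock registers 86400/0.997160 = 86646.0 s, so it gains 246 s.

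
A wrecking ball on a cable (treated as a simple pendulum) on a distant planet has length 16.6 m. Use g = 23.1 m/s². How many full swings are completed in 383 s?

71

T = 2π√(L/g) = 2π√(16.6/23.1) = 5.326 s.
Number of complete oscillations = ⌊383/5.326⌋ = ⌊71.91⌋ = 71.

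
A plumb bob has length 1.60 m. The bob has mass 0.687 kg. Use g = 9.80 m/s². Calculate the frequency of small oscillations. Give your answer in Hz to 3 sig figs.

T = 2π√(L/g) = 2π√(1.60/9.80) = 2.539 s, so f = 1/T = 0.394 Hz.

0.394 Hz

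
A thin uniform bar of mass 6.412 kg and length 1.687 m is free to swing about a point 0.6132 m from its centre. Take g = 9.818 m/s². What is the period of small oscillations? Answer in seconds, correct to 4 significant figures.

For a physical pendulum T = 2π√(I/(mgd)), with d = 0.61320 m from pivot to centre of mass.
I_cm = mL²/12 = 6.412 × 1.687²/12 = 1.5207 kg·m²; I = I_cm + md² = 1.5207 + 6.412 × 0.61320² = 3.9317 kg·m².
T = 2π√(3.9317/(6.412 × 9.818 × 0.61320)) = 2.005 s.

2.005 s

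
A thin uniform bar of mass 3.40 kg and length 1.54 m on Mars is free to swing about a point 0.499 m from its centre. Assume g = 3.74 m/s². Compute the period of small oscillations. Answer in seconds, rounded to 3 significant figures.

3.07 s

For a physical pendulum T = 2π√(I/(mgd)), with d = 0.4990 m from pivot to centre of mass.
I_cm = mL²/12 = 3.40 × 1.54²/12 = 0.6720 kg·m²; I = I_cm + md² = 0.6720 + 3.40 × 0.4990² = 1.519 kg·m².
T = 2π√(1.519/(3.40 × 3.74 × 0.4990)) = 3.07 s.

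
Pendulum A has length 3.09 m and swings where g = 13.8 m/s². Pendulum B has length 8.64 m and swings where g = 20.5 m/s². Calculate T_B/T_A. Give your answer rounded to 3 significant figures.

1.37

T = 2π√(L/g), so T_B/T_A = √((L_B/g_B)/(L_A/g_A)) = √((8.64/20.5)/(3.09/13.8)) = 1.37.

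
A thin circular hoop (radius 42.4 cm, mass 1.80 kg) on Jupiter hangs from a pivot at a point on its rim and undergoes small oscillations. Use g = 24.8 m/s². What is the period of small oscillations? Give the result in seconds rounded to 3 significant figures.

1.16 s

I_cm = mr² = 0.3236 kg·m². The pivot is at distance d = 0.424 m from the centre of mass.
By the parallel-axis theorem, I = I_cm + md² = 0.3236 + 0.3236 = 0.6472 kg·m².
T = 2π√(I/(mgd)) = 2π√(0.6472/(1.80 × 24.8 × 0.424)) = 1.16 s.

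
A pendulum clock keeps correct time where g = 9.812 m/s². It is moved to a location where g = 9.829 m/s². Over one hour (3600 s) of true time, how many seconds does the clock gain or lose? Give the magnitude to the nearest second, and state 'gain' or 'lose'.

gain 3 s

The clock's period scales as T ∝ 1/√g, so T'/T = √(9.812/9.829) = 0.999135.
In 3600 s of true time the clock registers 3600/0.999135 = 3603.1 s, so it gains 3 s.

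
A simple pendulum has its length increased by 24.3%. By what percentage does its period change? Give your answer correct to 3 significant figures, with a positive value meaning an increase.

T ∝ √L, so T'/T = √(1.243) = 1.115.
Percentage change in T = (1.115 − 1) × 100% = 11.5%.

11.5%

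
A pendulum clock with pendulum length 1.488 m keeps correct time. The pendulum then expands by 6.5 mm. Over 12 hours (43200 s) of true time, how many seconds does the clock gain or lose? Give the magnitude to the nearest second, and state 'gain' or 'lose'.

T ∝ √L, so T'/T = √(1.49450/1.488) = 1.00218.
In 43200 s of true time the clock registers 43200/1.00218 = 43106.0 s, so it loses 94 s.

lose 94 s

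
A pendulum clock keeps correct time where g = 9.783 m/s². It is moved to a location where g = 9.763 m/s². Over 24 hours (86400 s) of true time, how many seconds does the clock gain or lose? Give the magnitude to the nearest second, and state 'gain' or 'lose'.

lose 88 s

The clock's period scales as T ∝ 1/√g, so T'/T = √(9.783/9.763) = 1.00102.
In 86400 s of true time the clock registers 86400/1.00102 = 86311.6 s, so it loses 88 s.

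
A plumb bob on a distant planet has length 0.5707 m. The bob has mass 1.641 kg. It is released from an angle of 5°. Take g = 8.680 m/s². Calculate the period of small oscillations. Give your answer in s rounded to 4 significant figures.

T = 2π√(L/g) = 2π√(0.5707/8.680) = 2π × 0.25642 = 1.611 s.

1.611 s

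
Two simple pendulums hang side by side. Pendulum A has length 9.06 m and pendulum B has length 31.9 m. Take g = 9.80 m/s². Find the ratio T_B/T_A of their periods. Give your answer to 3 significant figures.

1.88

T ∝ √L, so T_B/T_A = √(L_B/L_A) = √(31.9/9.06) = 1.88.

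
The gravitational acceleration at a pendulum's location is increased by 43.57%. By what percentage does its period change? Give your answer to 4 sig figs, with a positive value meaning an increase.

T ∝ 1/√g, so T'/T = 1/√(1.4357) = 0.83458.
Percentage change in T = (0.83458 − 1) × 100% = -16.54%.

-16.54%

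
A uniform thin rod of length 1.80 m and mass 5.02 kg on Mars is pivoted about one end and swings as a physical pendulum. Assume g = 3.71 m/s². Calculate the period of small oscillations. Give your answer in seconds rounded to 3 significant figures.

For a physical pendulum T = 2π√(I/(mgd)), with d = 0.9000 m from pivot to centre of mass.
I_cm = mL²/12 = 5.02 × 1.80²/12 = 1.355 kg·m²; I = I_cm + md² = 1.355 + 5.02 × 0.9000² = 5.422 kg·m².
T = 2π√(5.422/(5.02 × 3.71 × 0.9000)) = 3.57 s.

3.57 s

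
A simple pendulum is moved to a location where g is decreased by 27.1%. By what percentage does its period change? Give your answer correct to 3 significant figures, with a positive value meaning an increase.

T ∝ 1/√g, so T'/T = 1/√(0.7290) = 1.171.
Percentage change in T = (1.171 − 1) × 100% = 17.1%.

17.1%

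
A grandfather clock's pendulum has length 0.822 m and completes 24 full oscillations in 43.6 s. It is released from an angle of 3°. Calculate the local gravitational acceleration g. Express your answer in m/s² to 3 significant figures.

T = 43.6/24 = 1.817 s.
From T = 2π√(L/g), g = 4π²L/T² = 4π² × 0.822/1.817² = 9.83 m/s².

9.83 m/s²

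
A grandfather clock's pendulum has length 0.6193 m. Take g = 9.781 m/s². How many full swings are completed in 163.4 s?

103

T = 2π√(L/g) = 2π√(0.6193/9.781) = 1.5810 s.
Number of complete oscillations = ⌊163.4/1.5810⌋ = ⌊103.35⌋ = 103.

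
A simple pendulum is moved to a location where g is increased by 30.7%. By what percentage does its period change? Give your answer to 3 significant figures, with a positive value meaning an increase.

T ∝ 1/√g, so T'/T = 1/√(1.307) = 0.8747.
Percentage change in T = (0.8747 − 1) × 100% = -12.5%.

-12.5%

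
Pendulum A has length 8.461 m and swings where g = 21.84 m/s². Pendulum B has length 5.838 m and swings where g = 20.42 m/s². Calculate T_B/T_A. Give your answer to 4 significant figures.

0.8591

T = 2π√(L/g), so T_B/T_A = √((L_B/g_B)/(L_A/g_A)) = √((5.838/20.42)/(8.461/21.84)) = 0.8591.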